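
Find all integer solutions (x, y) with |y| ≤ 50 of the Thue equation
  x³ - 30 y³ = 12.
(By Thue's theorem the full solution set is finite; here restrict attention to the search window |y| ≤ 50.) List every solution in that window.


The equation is x³ - 30y³ = 12. For fixed y, x³ = 30·y³ + 12, so a solution requires the RHS to be a perfect cube.
Strategy: iterate y from -50 to 50, compute RHS = 30·y³ + 12, and check whether it is a (positive or negative) perfect cube.
Check small values of y:
  y = 0: RHS = 12 is not a perfect cube.
  y = 1: RHS = 42 is not a perfect cube.
  y = -1: RHS = -18 is not a perfect cube.
  y = 2: RHS = 252 is not a perfect cube.
  y = -2: RHS = -228 is not a perfect cube.
  y = 3: RHS = 822 is not a perfect cube.
  y = -3: RHS = -798 is not a perfect cube.
Continuing the search up to |y| = 50 finds no solutions either.
No (x, y) in the scanned range satisfies the equation.

No integer solutions with |y| ≤ 50.


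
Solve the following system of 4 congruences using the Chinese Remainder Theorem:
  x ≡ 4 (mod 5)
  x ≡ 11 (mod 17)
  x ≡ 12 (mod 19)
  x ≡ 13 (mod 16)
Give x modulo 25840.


Product of moduli M = 5 · 17 · 19 · 16 = 25840.
Merge one congruence at a time:
  Start: x ≡ 4 (mod 5).
  Combine with x ≡ 11 (mod 17); new modulus lcm = 85.
    Write x = 4 + 5·t and substitute into x ≡ 11 (mod 17): 5·t ≡ 11 − 4 = 7 (mod 17).
    The inverse of 5 mod 17 is 7 (since 5·7 = 35 = 2·17 + 1), so t ≡ 7·7 = 49 ≡ 15 (mod 17).
    Then x = 4 + 5·15 = 79, valid modulo lcm(5, 17) = 85: x ≡ 79 (mod 85).
  Combine with x ≡ 12 (mod 19); new modulus lcm = 1615.
    Write x = 79 + 85·t and substitute into x ≡ 12 (mod 19): 85·t ≡ 12 − 79 = -67 (mod 19).
    Reduce coefficients mod 19: 9·t ≡ 9 (mod 19).
    The inverse of 9 mod 19 is 17 (since 9·17 = 153 = 8·19 + 1), so t ≡ 17·9 = 153 ≡ 1 (mod 19).
    Then x = 79 + 85·1 = 164, valid modulo lcm(85, 19) = 1615: x ≡ 164 (mod 1615).
  Combine with x ≡ 13 (mod 16); new modulus lcm = 25840.
    Write x = 164 + 1615·t and substitute into x ≡ 13 (mod 16): 1615·t ≡ 13 − 164 = -151 (mod 16).
    Reduce coefficients mod 16: 15·t ≡ 9 (mod 16).
    The inverse of 15 mod 16 is 15 (since 15·15 = 225 = 14·16 + 1), so t ≡ 15·9 = 135 ≡ 7 (mod 16).
    Then x = 164 + 1615·7 = 11469, valid modulo lcm(1615, 16) = 25840: x ≡ 11469 (mod 25840).
Verify against each original: 11469 mod 5 = 4, 11469 mod 17 = 11, 11469 mod 19 = 12, 11469 mod 16 = 13.

x ≡ 11469 (mod 25840).


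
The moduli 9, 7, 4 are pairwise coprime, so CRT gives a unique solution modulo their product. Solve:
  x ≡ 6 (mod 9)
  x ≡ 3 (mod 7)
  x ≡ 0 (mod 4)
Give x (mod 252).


Moduli 9, 7, 4 are pairwise coprime; by CRT there is a unique solution modulo M = 9 · 7 · 4 = 252.
Solve pairwise, accumulating the modulus:
  Start with x ≡ 6 (mod 9).
  Combine with x ≡ 3 (mod 7): since gcd(9, 7) = 1, we get a unique residue mod 63.
    Write x = 6 + 9·t and substitute into x ≡ 3 (mod 7): 9·t ≡ 3 − 6 = -3 (mod 7).
    Reduce coefficients mod 7: 2·t ≡ 4 (mod 7).
    The inverse of 2 mod 7 is 4 (since 2·4 = 8 = 1·7 + 1), so t ≡ 4·4 = 16 ≡ 2 (mod 7).
    Then x = 6 + 9·2 = 24, valid modulo lcm(9, 7) = 63: x ≡ 24 (mod 63).
  Combine with x ≡ 0 (mod 4): since gcd(63, 4) = 1, we get a unique residue mod 252.
    Write x = 24 + 63·t and substitute into x ≡ 0 (mod 4): 63·t ≡ 0 − 24 = -24 (mod 4).
    Reduce coefficients mod 4: 3·t ≡ 0 (mod 4).
    The inverse of 3 mod 4 is 3 (since 3·3 = 9 = 2·4 + 1), so t ≡ 3·0 = 0 ≡ 0 (mod 4).
    Then x = 24 + 63·0 = 24, valid modulo lcm(63, 4) = 252: x ≡ 24 (mod 252).
Verify: 24 mod 9 = 6 ✓, 24 mod 7 = 3 ✓, 24 mod 4 = 0 ✓.

x ≡ 24 (mod 252).


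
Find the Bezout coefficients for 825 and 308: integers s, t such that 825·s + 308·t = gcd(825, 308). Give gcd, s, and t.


Euclidean algorithm on (825, 308) — divide until remainder is 0:
  825 = 2 · 308 + 209
  308 = 1 · 209 + 99
  209 = 2 · 99 + 11
  99 = 9 · 11 + 0
gcd(825, 308) = 11.
Track Bezout coefficients alongside the remainders: start with r₀ = 825 = a·1 + b·0 (s = 1, t = 0) and r₁ = 308 = a·0 + b·1 (s = 0, t = 1); each new remainder r_{k+1} = r_{k-1} − q_k·r_k inherits s_{k+1} = s_{k-1} − q_k·s_k, t_{k+1} = t_{k-1} − q_k·t_k, so r_k = a·s_k + b·t_k at every step:
  q = 2: r = 209, s = 1 − 2·0 = 1, t = 0 − 2·1 = -2  (check: 825·1 + 308·(-2) = 209)
  q = 1: r = 99, s = 0 − 1·1 = -1, t = 1 − 1·(-2) = 3  (check: 825·(-1) + 308·3 = 99)
  q = 2: r = 11, s = 1 − 2·(-1) = 3, t = -2 − 2·3 = -8  (check: 825·3 + 308·(-8) = 11)
The row with r = 11 (the gcd) gives the Bezout coefficients s = 3, t = -8.
Result: 825 · (3) + 308 · (-8) = 11.

gcd(825, 308) = 11; s = 3, t = -8 (check: 825·3 + 308·(-8) = 11).


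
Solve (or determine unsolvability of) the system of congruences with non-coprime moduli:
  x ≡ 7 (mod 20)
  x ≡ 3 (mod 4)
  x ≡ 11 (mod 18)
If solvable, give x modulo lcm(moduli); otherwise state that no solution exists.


Moduli 20, 4, 18 are not pairwise coprime, so CRT works modulo lcm(m_i) when all pairwise compatibility conditions hold.
Pairwise compatibility: gcd(m_i, m_j) must divide a_i - a_j for every pair.
Merge one congruence at a time:
  Start: x ≡ 7 (mod 20).
  Combine with x ≡ 3 (mod 4): gcd(20, 4) = 4; 3 - 7 = -4, which IS divisible by 4, so compatible.
    Write x = 7 + 20·t and substitute into x ≡ 3 (mod 4): 20·t ≡ 3 − 7 = -4 (mod 4).
    Divide the congruence (and modulus) by g = 4: 5·t ≡ -1 (mod 1).
    Modulo 1 every t works; take t = 0.
    Then x = 7 + 20·0 = 7, valid modulo lcm(20, 4) = 20: x ≡ 7 (mod 20).
  Combine with x ≡ 11 (mod 18): gcd(20, 18) = 2; 11 - 7 = 4, which IS divisible by 2, so compatible.
    Write x = 7 + 20·t and substitute into x ≡ 11 (mod 18): 20·t ≡ 11 − 7 = 4 (mod 18).
    Divide the congruence (and modulus) by g = 2: 10·t ≡ 2 (mod 9).
    Reduce coefficients mod 9: 1·t ≡ 2 (mod 9).
    So t ≡ 2 (mod 9).
    Then x = 7 + 20·2 = 47, valid modulo lcm(20, 18) = 180: x ≡ 47 (mod 180).
Verify: 47 mod 20 = 7, 47 mod 4 = 3, 47 mod 18 = 11.

x ≡ 47 (mod 180).


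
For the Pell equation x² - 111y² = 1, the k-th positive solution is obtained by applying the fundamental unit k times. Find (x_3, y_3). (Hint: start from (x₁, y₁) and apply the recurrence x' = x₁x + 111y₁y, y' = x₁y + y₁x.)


Step 1: Find the fundamental solution (x₁, y₁) of x² - 111y² = 1.
  Expand √111 as a continued fraction. a₀ = ⌊√111⌋ = 10; iterate m_{k+1} = d_k·a_k − m_k, d_{k+1} = (111 − m_{k+1}²)/d_k, a_{k+1} = ⌊(a₀ + m_{k+1})/d_{k+1}⌋ (starting m₀ = 0, d₀ = 1), with convergents p_k = a_k·p_{k-1} + p_{k-2}, q_k = a_k·q_{k-1} + q_{k-2} (p₋₁ = 1, q₋₁ = 0):
  k = 0: a₀ = 10; p₀/q₀ = 10/1; p₀² − 111·q₀² = 100 − 111 = -11.
  k = 1: m = 10, d = 11, a = ⌊(10 + 10)/11⌋ = 1; p/q = (1·10 + 1)/(1·1 + 0) = 11/1; p² − 111·q² = 121 − 111 = 10.
  k = 2: m = 1, d = 10, a = ⌊(10 + 1)/10⌋ = 1; p/q = (1·11 + 10)/(1·1 + 1) = 21/2; p² − 111·q² = 441 − 444 = -3.
  k = 3: m = 9, d = 3, a = ⌊(10 + 9)/3⌋ = 6; p/q = (6·21 + 11)/(6·2 + 1) = 137/13; p² − 111·q² = 18769 − 18759 = 10.
  k = 4: m = 9, d = 10, a = ⌊(10 + 9)/10⌋ = 1; p/q = (1·137 + 21)/(1·13 + 2) = 158/15; p² − 111·q² = 24964 − 24975 = -11.
  k = 5: m = 1, d = 11, a = ⌊(10 + 1)/11⌋ = 1; p/q = (1·158 + 137)/(1·15 + 13) = 295/28; p² − 111·q² = 87025 − 87024 = 1.
  The first convergent with p² − 111·q² = 1 gives the fundamental solution (x₁, y₁) = (295, 28).
Step 2: Apply the recurrence (x_{n+1}, y_{n+1}) = (x₁x_n + 111y₁y_n, x₁y_n + y₁x_n) repeatedly.
  From (x_1, y_1) = (295, 28): x_2 = 295·295 + 111·28·28 = 174049; y_2 = 295·28 + 28·295 = 16520.
  From (x_2, y_2) = (174049, 16520): x_3 = 295·174049 + 111·28·16520 = 102688615; y_3 = 295·16520 + 28·174049 = 9746772.
Step 3: Verify x_3² - 111·y_3² = 10544951650618225 - 10544951650618224 = 1 (should be 1). ✓

(x_1, y_1) = (295, 28); (x_3, y_3) = (102688615, 9746772).


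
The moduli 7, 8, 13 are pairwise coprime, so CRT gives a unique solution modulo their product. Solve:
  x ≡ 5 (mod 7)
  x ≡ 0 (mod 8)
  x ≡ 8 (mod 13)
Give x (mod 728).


Moduli 7, 8, 13 are pairwise coprime; by CRT there is a unique solution modulo M = 7 · 8 · 13 = 728.
Solve pairwise, accumulating the modulus:
  Start with x ≡ 5 (mod 7).
  Combine with x ≡ 0 (mod 8): since gcd(7, 8) = 1, we get a unique residue mod 56.
    Write x = 5 + 7·t and substitute into x ≡ 0 (mod 8): 7·t ≡ 0 − 5 = -5 (mod 8).
    Reduce coefficients mod 8: 7·t ≡ 3 (mod 8).
    The inverse of 7 mod 8 is 7 (since 7·7 = 49 = 6·8 + 1), so t ≡ 7·3 = 21 ≡ 5 (mod 8).
    Then x = 5 + 7·5 = 40, valid modulo lcm(7, 8) = 56: x ≡ 40 (mod 56).
  Combine with x ≡ 8 (mod 13): since gcd(56, 13) = 1, we get a unique residue mod 728.
    Write x = 40 + 56·t and substitute into x ≡ 8 (mod 13): 56·t ≡ 8 − 40 = -32 (mod 13).
    Reduce coefficients mod 13: 4·t ≡ 7 (mod 13).
    The inverse of 4 mod 13 is 10 (since 4·10 = 40 = 3·13 + 1), so t ≡ 10·7 = 70 ≡ 5 (mod 13).
    Then x = 40 + 56·5 = 320, valid modulo lcm(56, 13) = 728: x ≡ 320 (mod 728).
Verify: 320 mod 7 = 5 ✓, 320 mod 8 = 0 ✓, 320 mod 13 = 8 ✓.

x ≡ 320 (mod 728).


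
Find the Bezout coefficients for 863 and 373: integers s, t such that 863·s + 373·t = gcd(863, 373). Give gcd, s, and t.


Euclidean algorithm on (863, 373) — divide until remainder is 0:
  863 = 2 · 373 + 117
  373 = 3 · 117 + 22
  117 = 5 · 22 + 7
  22 = 3 · 7 + 1
  7 = 7 · 1 + 0
gcd(863, 373) = 1.
Track Bezout coefficients alongside the remainders: start with r₀ = 863 = a·1 + b·0 (s = 1, t = 0) and r₁ = 373 = a·0 + b·1 (s = 0, t = 1); each new remainder r_{k+1} = r_{k-1} − q_k·r_k inherits s_{k+1} = s_{k-1} − q_k·s_k, t_{k+1} = t_{k-1} − q_k·t_k, so r_k = a·s_k + b·t_k at every step:
  q = 2: r = 117, s = 1 − 2·0 = 1, t = 0 − 2·1 = -2  (check: 863·1 + 373·(-2) = 117)
  q = 3: r = 22, s = 0 − 3·1 = -3, t = 1 − 3·(-2) = 7  (check: 863·(-3) + 373·7 = 22)
  q = 5: r = 7, s = 1 − 5·(-3) = 16, t = -2 − 5·7 = -37  (check: 863·16 + 373·(-37) = 7)
  q = 3: r = 1, s = -3 − 3·16 = -51, t = 7 − 3·(-37) = 118  (check: 863·(-51) + 373·118 = 1)
The row with r = 1 (the gcd) gives the Bezout coefficients s = -51, t = 118.
Result: 863 · (-51) + 373 · (118) = 1.

gcd(863, 373) = 1; s = -51, t = 118 (check: 863·(-51) + 373·118 = 1).


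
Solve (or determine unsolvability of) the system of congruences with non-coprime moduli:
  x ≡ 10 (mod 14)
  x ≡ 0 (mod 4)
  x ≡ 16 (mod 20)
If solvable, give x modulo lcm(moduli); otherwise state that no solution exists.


Moduli 14, 4, 20 are not pairwise coprime, so CRT works modulo lcm(m_i) when all pairwise compatibility conditions hold.
Pairwise compatibility: gcd(m_i, m_j) must divide a_i - a_j for every pair.
Merge one congruence at a time:
  Start: x ≡ 10 (mod 14).
  Combine with x ≡ 0 (mod 4): gcd(14, 4) = 2; 0 - 10 = -10, which IS divisible by 2, so compatible.
    Write x = 10 + 14·t and substitute into x ≡ 0 (mod 4): 14·t ≡ 0 − 10 = -10 (mod 4).
    Divide the congruence (and modulus) by g = 2: 7·t ≡ -5 (mod 2).
    Reduce coefficients mod 2: 1·t ≡ 1 (mod 2).
    So t ≡ 1 (mod 2).
    Then x = 10 + 14·1 = 24, valid modulo lcm(14, 4) = 28: x ≡ 24 (mod 28).
  Combine with x ≡ 16 (mod 20): gcd(28, 20) = 4; 16 - 24 = -8, which IS divisible by 4, so compatible.
    Write x = 24 + 28·t and substitute into x ≡ 16 (mod 20): 28·t ≡ 16 − 24 = -8 (mod 20).
    Divide the congruence (and modulus) by g = 4: 7·t ≡ -2 (mod 5).
    Reduce coefficients mod 5: 2·t ≡ 3 (mod 5).
    The inverse of 2 mod 5 is 3 (since 2·3 = 6 = 1·5 + 1), so t ≡ 3·3 = 9 ≡ 4 (mod 5).
    Then x = 24 + 28·4 = 136, valid modulo lcm(28, 20) = 140: x ≡ 136 (mod 140).
Verify: 136 mod 14 = 10, 136 mod 4 = 0, 136 mod 20 = 16.

x ≡ 136 (mod 140).


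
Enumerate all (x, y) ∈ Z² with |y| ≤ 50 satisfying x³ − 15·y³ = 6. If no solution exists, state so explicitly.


The equation is x³ - 15y³ = 6. For fixed y, x³ = 15·y³ + 6, so a solution requires the RHS to be a perfect cube.
Strategy: iterate y from -50 to 50, compute RHS = 15·y³ + 6, and check whether it is a (positive or negative) perfect cube.
Check small values of y:
  y = 0: RHS = 6 is not a perfect cube.
  y = 1: RHS = 21 is not a perfect cube.
  y = -1: RHS = -9 is not a perfect cube.
  y = 2: RHS = 126 is not a perfect cube.
  y = -2: RHS = -114 is not a perfect cube.
  y = 3: RHS = 411 is not a perfect cube.
  y = -3: RHS = -399 is not a perfect cube.
Continuing the search up to |y| = 50 finds no solutions either.
No (x, y) in the scanned range satisfies the equation.

No integer solutions with |y| ≤ 50.


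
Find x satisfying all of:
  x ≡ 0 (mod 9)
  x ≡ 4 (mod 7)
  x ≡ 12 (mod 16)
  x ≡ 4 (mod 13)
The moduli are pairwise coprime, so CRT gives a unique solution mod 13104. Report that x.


Product of moduli M = 9 · 7 · 16 · 13 = 13104.
Merge one congruence at a time:
  Start: x ≡ 0 (mod 9).
  Combine with x ≡ 4 (mod 7); new modulus lcm = 63.
    Write x = 0 + 9·t and substitute into x ≡ 4 (mod 7): 9·t ≡ 4 − 0 = 4 (mod 7).
    Reduce coefficients mod 7: 2·t ≡ 4 (mod 7).
    The inverse of 2 mod 7 is 4 (since 2·4 = 8 = 1·7 + 1), so t ≡ 4·4 = 16 ≡ 2 (mod 7).
    Then x = 0 + 9·2 = 18, valid modulo lcm(9, 7) = 63: x ≡ 18 (mod 63).
  Combine with x ≡ 12 (mod 16); new modulus lcm = 1008.
    Write x = 18 + 63·t and substitute into x ≡ 12 (mod 16): 63·t ≡ 12 − 18 = -6 (mod 16).
    Reduce coefficients mod 16: 15·t ≡ 10 (mod 16).
    The inverse of 15 mod 16 is 15 (since 15·15 = 225 = 14·16 + 1), so t ≡ 15·10 = 150 ≡ 6 (mod 16).
    Then x = 18 + 63·6 = 396, valid modulo lcm(63, 16) = 1008: x ≡ 396 (mod 1008).
  Combine with x ≡ 4 (mod 13); new modulus lcm = 13104.
    Write x = 396 + 1008·t and substitute into x ≡ 4 (mod 13): 1008·t ≡ 4 − 396 = -392 (mod 13).
    Reduce coefficients mod 13: 7·t ≡ 11 (mod 13).
    The inverse of 7 mod 13 is 2 (since 7·2 = 14 = 1·13 + 1), so t ≡ 2·11 = 22 ≡ 9 (mod 13).
    Then x = 396 + 1008·9 = 9468, valid modulo lcm(1008, 13) = 13104: x ≡ 9468 (mod 13104).
Verify against each original: 9468 mod 9 = 0, 9468 mod 7 = 4, 9468 mod 16 = 12, 9468 mod 13 = 4.

x ≡ 9468 (mod 13104).


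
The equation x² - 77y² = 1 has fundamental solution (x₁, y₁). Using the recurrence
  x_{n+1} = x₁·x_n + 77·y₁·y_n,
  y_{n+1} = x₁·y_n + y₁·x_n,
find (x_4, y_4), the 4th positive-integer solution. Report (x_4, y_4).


Step 1: Find the fundamental solution (x₁, y₁) of x² - 77y² = 1.
  Expand √77 as a continued fraction. a₀ = ⌊√77⌋ = 8; iterate m_{k+1} = d_k·a_k − m_k, d_{k+1} = (77 − m_{k+1}²)/d_k, a_{k+1} = ⌊(a₀ + m_{k+1})/d_{k+1}⌋ (starting m₀ = 0, d₀ = 1), with convergents p_k = a_k·p_{k-1} + p_{k-2}, q_k = a_k·q_{k-1} + q_{k-2} (p₋₁ = 1, q₋₁ = 0):
  k = 0: a₀ = 8; p₀/q₀ = 8/1; p₀² − 77·q₀² = 64 − 77 = -13.
  k = 1: m = 8, d = 13, a = ⌊(8 + 8)/13⌋ = 1; p/q = (1·8 + 1)/(1·1 + 0) = 9/1; p² − 77·q² = 81 − 77 = 4.
  k = 2: m = 5, d = 4, a = ⌊(8 + 5)/4⌋ = 3; p/q = (3·9 + 8)/(3·1 + 1) = 35/4; p² − 77·q² = 1225 − 1232 = -7.
  k = 3: m = 7, d = 7, a = ⌊(8 + 7)/7⌋ = 2; p/q = (2·35 + 9)/(2·4 + 1) = 79/9; p² − 77·q² = 6241 − 6237 = 4.
  k = 4: m = 7, d = 4, a = ⌊(8 + 7)/4⌋ = 3; p/q = (3·79 + 35)/(3·9 + 4) = 272/31; p² − 77·q² = 73984 − 73997 = -13.
  k = 5: m = 5, d = 13, a = ⌊(8 + 5)/13⌋ = 1; p/q = (1·272 + 79)/(1·31 + 9) = 351/40; p² − 77·q² = 123201 − 123200 = 1.
  The first convergent with p² − 77·q² = 1 gives the fundamental solution (x₁, y₁) = (351, 40).
Step 2: Apply the recurrence (x_{n+1}, y_{n+1}) = (x₁x_n + 77y₁y_n, x₁y_n + y₁x_n) repeatedly.
  From (x_1, y_1) = (351, 40): x_2 = 351·351 + 77·40·40 = 246401; y_2 = 351·40 + 40·351 = 28080.
  From (x_2, y_2) = (246401, 28080): x_3 = 351·246401 + 77·40·28080 = 172973151; y_3 = 351·28080 + 40·246401 = 19712120.
  From (x_3, y_3) = (172973151, 19712120): x_4 = 351·172973151 + 77·40·19712120 = 121426905601; y_4 = 351·19712120 + 40·172973151 = 13837880160.
Step 3: Verify x_4² - 77·y_4² = 14744493403834165171201 - 14744493403834165171200 = 1 (should be 1). ✓

(x_1, y_1) = (351, 40); (x_4, y_4) = (121426905601, 13837880160).


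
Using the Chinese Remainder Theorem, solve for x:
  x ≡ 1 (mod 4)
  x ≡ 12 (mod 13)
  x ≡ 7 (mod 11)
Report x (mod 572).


Moduli 4, 13, 11 are pairwise coprime; by CRT there is a unique solution modulo M = 4 · 13 · 11 = 572.
Solve pairwise, accumulating the modulus:
  Start with x ≡ 1 (mod 4).
  Combine with x ≡ 12 (mod 13): since gcd(4, 13) = 1, we get a unique residue mod 52.
    Write x = 1 + 4·t and substitute into x ≡ 12 (mod 13): 4·t ≡ 12 − 1 = 11 (mod 13).
    The inverse of 4 mod 13 is 10 (since 4·10 = 40 = 3·13 + 1), so t ≡ 10·11 = 110 ≡ 6 (mod 13).
    Then x = 1 + 4·6 = 25, valid modulo lcm(4, 13) = 52: x ≡ 25 (mod 52).
  Combine with x ≡ 7 (mod 11): since gcd(52, 11) = 1, we get a unique residue mod 572.
    Write x = 25 + 52·t and substitute into x ≡ 7 (mod 11): 52·t ≡ 7 − 25 = -18 (mod 11).
    Reduce coefficients mod 11: 8·t ≡ 4 (mod 11).
    The inverse of 8 mod 11 is 7 (since 8·7 = 56 = 5·11 + 1), so t ≡ 7·4 = 28 ≡ 6 (mod 11).
    Then x = 25 + 52·6 = 337, valid modulo lcm(52, 11) = 572: x ≡ 337 (mod 572).
Verify: 337 mod 4 = 1 ✓, 337 mod 13 = 12 ✓, 337 mod 11 = 7 ✓.

x ≡ 337 (mod 572).


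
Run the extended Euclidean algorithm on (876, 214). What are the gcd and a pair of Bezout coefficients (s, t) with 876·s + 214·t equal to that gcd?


Euclidean algorithm on (876, 214) — divide until remainder is 0:
  876 = 4 · 214 + 20
  214 = 10 · 20 + 14
  20 = 1 · 14 + 6
  14 = 2 · 6 + 2
  6 = 3 · 2 + 0
gcd(876, 214) = 2.
Track Bezout coefficients alongside the remainders: start with r₀ = 876 = a·1 + b·0 (s = 1, t = 0) and r₁ = 214 = a·0 + b·1 (s = 0, t = 1); each new remainder r_{k+1} = r_{k-1} − q_k·r_k inherits s_{k+1} = s_{k-1} − q_k·s_k, t_{k+1} = t_{k-1} − q_k·t_k, so r_k = a·s_k + b·t_k at every step:
  q = 4: r = 20, s = 1 − 4·0 = 1, t = 0 − 4·1 = -4  (check: 876·1 + 214·(-4) = 20)
  q = 10: r = 14, s = 0 − 10·1 = -10, t = 1 − 10·(-4) = 41  (check: 876·(-10) + 214·41 = 14)
  q = 1: r = 6, s = 1 − 1·(-10) = 11, t = -4 − 1·41 = -45  (check: 876·11 + 214·(-45) = 6)
  q = 2: r = 2, s = -10 − 2·11 = -32, t = 41 − 2·(-45) = 131  (check: 876·(-32) + 214·131 = 2)
The row with r = 2 (the gcd) gives the Bezout coefficients s = -32, t = 131.
Result: 876 · (-32) + 214 · (131) = 2.

gcd(876, 214) = 2; s = -32, t = 131 (check: 876·(-32) + 214·131 = 2).


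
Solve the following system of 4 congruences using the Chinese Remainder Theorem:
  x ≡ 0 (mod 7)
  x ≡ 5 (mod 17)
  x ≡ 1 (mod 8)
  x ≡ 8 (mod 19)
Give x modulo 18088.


Product of moduli M = 7 · 17 · 8 · 19 = 18088.
Merge one congruence at a time:
  Start: x ≡ 0 (mod 7).
  Combine with x ≡ 5 (mod 17); new modulus lcm = 119.
    Write x = 0 + 7·t and substitute into x ≡ 5 (mod 17): 7·t ≡ 5 − 0 = 5 (mod 17).
    The inverse of 7 mod 17 is 5 (since 7·5 = 35 = 2·17 + 1), so t ≡ 5·5 = 25 ≡ 8 (mod 17).
    Then x = 0 + 7·8 = 56, valid modulo lcm(7, 17) = 119: x ≡ 56 (mod 119).
  Combine with x ≡ 1 (mod 8); new modulus lcm = 952.
    Write x = 56 + 119·t and substitute into x ≡ 1 (mod 8): 119·t ≡ 1 − 56 = -55 (mod 8).
    Reduce coefficients mod 8: 7·t ≡ 1 (mod 8).
    The inverse of 7 mod 8 is 7 (since 7·7 = 49 = 6·8 + 1), so t ≡ 7·1 = 7 ≡ 7 (mod 8).
    Then x = 56 + 119·7 = 889, valid modulo lcm(119, 8) = 952: x ≡ 889 (mod 952).
  Combine with x ≡ 8 (mod 19); new modulus lcm = 18088.
    Write x = 889 + 952·t and substitute into x ≡ 8 (mod 19): 952·t ≡ 8 − 889 = -881 (mod 19).
    Reduce coefficients mod 19: 2·t ≡ 12 (mod 19).
    The inverse of 2 mod 19 is 10 (since 2·10 = 20 = 1·19 + 1), so t ≡ 10·12 = 120 ≡ 6 (mod 19).
    Then x = 889 + 952·6 = 6601, valid modulo lcm(952, 19) = 18088: x ≡ 6601 (mod 18088).
Verify against each original: 6601 mod 7 = 0, 6601 mod 17 = 5, 6601 mod 8 = 1, 6601 mod 19 = 8.

x ≡ 6601 (mod 18088).


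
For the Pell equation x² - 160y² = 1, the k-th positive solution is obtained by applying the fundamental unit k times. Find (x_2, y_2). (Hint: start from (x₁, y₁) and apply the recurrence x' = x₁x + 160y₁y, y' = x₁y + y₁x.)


Step 1: Find the fundamental solution (x₁, y₁) of x² - 160y² = 1.
  Expand √160 as a continued fraction. a₀ = ⌊√160⌋ = 12; iterate m_{k+1} = d_k·a_k − m_k, d_{k+1} = (160 − m_{k+1}²)/d_k, a_{k+1} = ⌊(a₀ + m_{k+1})/d_{k+1}⌋ (starting m₀ = 0, d₀ = 1), with convergents p_k = a_k·p_{k-1} + p_{k-2}, q_k = a_k·q_{k-1} + q_{k-2} (p₋₁ = 1, q₋₁ = 0):
  k = 0: a₀ = 12; p₀/q₀ = 12/1; p₀² − 160·q₀² = 144 − 160 = -16.
  k = 1: m = 12, d = 16, a = ⌊(12 + 12)/16⌋ = 1; p/q = (1·12 + 1)/(1·1 + 0) = 13/1; p² − 160·q² = 169 − 160 = 9.
  k = 2: m = 4, d = 9, a = ⌊(12 + 4)/9⌋ = 1; p/q = (1·13 + 12)/(1·1 + 1) = 25/2; p² − 160·q² = 625 − 640 = -15.
  k = 3: m = 5, d = 15, a = ⌊(12 + 5)/15⌋ = 1; p/q = (1·25 + 13)/(1·2 + 1) = 38/3; p² − 160·q² = 1444 − 1440 = 4.
  k = 4: m = 10, d = 4, a = ⌊(12 + 10)/4⌋ = 5; p/q = (5·38 + 25)/(5·3 + 2) = 215/17; p² − 160·q² = 46225 − 46240 = -15.
  k = 5: m = 10, d = 15, a = ⌊(12 + 10)/15⌋ = 1; p/q = (1·215 + 38)/(1·17 + 3) = 253/20; p² − 160·q² = 64009 − 64000 = 9.
  k = 6: m = 5, d = 9, a = ⌊(12 + 5)/9⌋ = 1; p/q = (1·253 + 215)/(1·20 + 17) = 468/37; p² − 160·q² = 219024 − 219040 = -16.
  k = 7: m = 4, d = 16, a = ⌊(12 + 4)/16⌋ = 1; p/q = (1·468 + 253)/(1·37 + 20) = 721/57; p² − 160·q² = 519841 − 519840 = 1.
  The first convergent with p² − 160·q² = 1 gives the fundamental solution (x₁, y₁) = (721, 57).
Step 2: Apply the recurrence (x_{n+1}, y_{n+1}) = (x₁x_n + 160y₁y_n, x₁y_n + y₁x_n) repeatedly.
  From (x_1, y_1) = (721, 57): x_2 = 721·721 + 160·57·57 = 1039681; y_2 = 721·57 + 57·721 = 82194.
Step 3: Verify x_2² - 160·y_2² = 1080936581761 - 1080936581760 = 1 (should be 1). ✓

(x_1, y_1) = (721, 57); (x_2, y_2) = (1039681, 82194).


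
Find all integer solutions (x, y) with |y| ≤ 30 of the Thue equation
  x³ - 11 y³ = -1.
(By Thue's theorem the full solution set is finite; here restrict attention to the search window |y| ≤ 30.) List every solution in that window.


The equation is x³ - 11y³ = -1. For fixed y, x³ = 11·y³ − 1, so a solution requires the RHS to be a perfect cube.
Strategy: iterate y from -30 to 30, compute RHS = 11·y³ − 1, and check whether it is a (positive or negative) perfect cube.
Check small values of y:
  y = 0: RHS = -1 = (-1)³ ⇒ x = -1 works.
  y = 1: RHS = 10 is not a perfect cube.
  y = -1: RHS = -12 is not a perfect cube.
  y = 2: RHS = 87 is not a perfect cube.
  y = -2: RHS = -89 is not a perfect cube.
  y = 3: RHS = 296 is not a perfect cube.
  y = -3: RHS = -298 is not a perfect cube.
Continuing the search up to |y| = 30 finds no further solutions beyond those listed.
Collected solutions: (-1, 0).

Solutions (with |y| ≤ 30): (-1, 0).


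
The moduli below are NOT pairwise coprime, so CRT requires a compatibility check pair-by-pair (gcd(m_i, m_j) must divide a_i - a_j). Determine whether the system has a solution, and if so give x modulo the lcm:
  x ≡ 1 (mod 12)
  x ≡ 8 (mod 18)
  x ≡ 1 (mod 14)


Moduli 12, 18, 14 are not pairwise coprime, so CRT works modulo lcm(m_i) when all pairwise compatibility conditions hold.
Pairwise compatibility: gcd(m_i, m_j) must divide a_i - a_j for every pair.
Merge one congruence at a time:
  Start: x ≡ 1 (mod 12).
  Combine with x ≡ 8 (mod 18): gcd(12, 18) = 6, and 8 - 1 = 7 is NOT divisible by 6.
    ⇒ system is inconsistent (no integer solution).

No solution (the system is inconsistent).


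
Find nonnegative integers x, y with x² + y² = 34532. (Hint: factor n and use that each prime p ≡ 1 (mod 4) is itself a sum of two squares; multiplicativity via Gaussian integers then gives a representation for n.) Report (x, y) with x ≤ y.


Step 1: Factor n = 34532 = 2^2 · 89 · 97.
Step 2: Check the mod-4 condition on each prime factor: 2 = 2 (special); 89 ≡ 1 (mod 4), exponent 1; 97 ≡ 1 (mod 4), exponent 1.
All primes ≡ 3 (mod 4) appear to even exponent (or don't appear), so by the two-squares theorem n IS expressible as a sum of two squares.
Step 3: Build a representation. Group n = k² · m with k = 2 and m = 89 · 97 = 8633 (a product of primes ≡ 1 (mod 4)); a representation of m scales to one of n via (k·x)² + (k·y)² = k²(x² + y²). Each prime p ≡ 1 (mod 4) is itself a sum of two squares; find a² by testing p − a² for a perfect square:
  89: 89 − 1² = 88, 89 − 2² = 85, 89 − 3² = 80, 89 − 4² = 73, 89 − 5² = 64 = 8² ⇒ 89 = 5² + 8².
  97: 97 − 1² = 96, 97 − 2² = 93, 97 − 3² = 88, 97 − 4² = 81 = 9² ⇒ 97 = 4² + 9².
  Combine using the Brahmagupta–Fibonacci identity (a² + b²)(c² + d²) = (ac − bd)² + (ad + bc)² = (ac + bd)² + (ad − bc)²:
  89 · 97 = 8633: from (5² + 8²)(4² + 9²), take (5·4 − 8·9, 5·9 + 8·4) = (20 − 72, 45 + 32) = (-52, 77); dropping signs (only squares matter) gives (52, 77); check 52² + 77² = 2704 + 5929 = 8633 ✓.
  Scale by k = 2: (2·52, 2·77) = (104, 154).
Step 4: Order so x ≤ y and verify: 104² + 154² = 10816 + 23716 = 34532 = n. ✓

n = 34532 = 104² + 154² (one valid representation with x ≤ y).


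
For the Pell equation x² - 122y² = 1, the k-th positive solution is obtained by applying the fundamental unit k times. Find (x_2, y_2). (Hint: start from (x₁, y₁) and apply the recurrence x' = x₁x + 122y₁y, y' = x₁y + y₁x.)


Step 1: Find the fundamental solution (x₁, y₁) of x² - 122y² = 1.
  Expand √122 as a continued fraction. a₀ = ⌊√122⌋ = 11; iterate m_{k+1} = d_k·a_k − m_k, d_{k+1} = (122 − m_{k+1}²)/d_k, a_{k+1} = ⌊(a₀ + m_{k+1})/d_{k+1}⌋ (starting m₀ = 0, d₀ = 1), with convergents p_k = a_k·p_{k-1} + p_{k-2}, q_k = a_k·q_{k-1} + q_{k-2} (p₋₁ = 1, q₋₁ = 0):
  k = 0: a₀ = 11; p₀/q₀ = 11/1; p₀² − 122·q₀² = 121 − 122 = -1.
  k = 1: m = 11, d = 1, a = ⌊(11 + 11)/1⌋ = 22; p/q = (22·11 + 1)/(22·1 + 0) = 243/22; p² − 122·q² = 59049 − 59048 = 1.
  The first convergent with p² − 122·q² = 1 gives the fundamental solution (x₁, y₁) = (243, 22).
Step 2: Apply the recurrence (x_{n+1}, y_{n+1}) = (x₁x_n + 122y₁y_n, x₁y_n + y₁x_n) repeatedly.
  From (x_1, y_1) = (243, 22): x_2 = 243·243 + 122·22·22 = 118097; y_2 = 243·22 + 22·243 = 10692.
Step 3: Verify x_2² - 122·y_2² = 13946901409 - 13946901408 = 1 (should be 1). ✓

(x_1, y_1) = (243, 22); (x_2, y_2) = (118097, 10692).


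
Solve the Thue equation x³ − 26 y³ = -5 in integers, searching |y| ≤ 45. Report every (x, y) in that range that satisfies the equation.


The equation is x³ - 26y³ = -5. For fixed y, x³ = 26·y³ − 5, so a solution requires the RHS to be a perfect cube.
Strategy: iterate y from -45 to 45, compute RHS = 26·y³ − 5, and check whether it is a (positive or negative) perfect cube.
Check small values of y:
  y = 0: RHS = -5 is not a perfect cube.
  y = 1: RHS = 21 is not a perfect cube.
  y = -1: RHS = -31 is not a perfect cube.
  y = 2: RHS = 203 is not a perfect cube.
  y = -2: RHS = -213 is not a perfect cube.
  y = 3: RHS = 697 is not a perfect cube.
  y = -3: RHS = -707 is not a perfect cube.
Continuing the search up to |y| = 45 finds no solutions either.
No (x, y) in the scanned range satisfies the equation.

No integer solutions with |y| ≤ 45.


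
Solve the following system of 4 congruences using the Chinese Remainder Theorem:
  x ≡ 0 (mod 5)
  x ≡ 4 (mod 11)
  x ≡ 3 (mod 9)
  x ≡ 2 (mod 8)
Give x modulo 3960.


Product of moduli M = 5 · 11 · 9 · 8 = 3960.
Merge one congruence at a time:
  Start: x ≡ 0 (mod 5).
  Combine with x ≡ 4 (mod 11); new modulus lcm = 55.
    Write x = 0 + 5·t and substitute into x ≡ 4 (mod 11): 5·t ≡ 4 − 0 = 4 (mod 11).
    The inverse of 5 mod 11 is 9 (since 5·9 = 45 = 4·11 + 1), so t ≡ 9·4 = 36 ≡ 3 (mod 11).
    Then x = 0 + 5·3 = 15, valid modulo lcm(5, 11) = 55: x ≡ 15 (mod 55).
  Combine with x ≡ 3 (mod 9); new modulus lcm = 495.
    Write x = 15 + 55·t and substitute into x ≡ 3 (mod 9): 55·t ≡ 3 − 15 = -12 (mod 9).
    Reduce coefficients mod 9: 1·t ≡ 6 (mod 9).
    So t ≡ 6 (mod 9).
    Then x = 15 + 55·6 = 345, valid modulo lcm(55, 9) = 495: x ≡ 345 (mod 495).
  Combine with x ≡ 2 (mod 8); new modulus lcm = 3960.
    Write x = 345 + 495·t and substitute into x ≡ 2 (mod 8): 495·t ≡ 2 − 345 = -343 (mod 8).
    Reduce coefficients mod 8: 7·t ≡ 1 (mod 8).
    The inverse of 7 mod 8 is 7 (since 7·7 = 49 = 6·8 + 1), so t ≡ 7·1 = 7 ≡ 7 (mod 8).
    Then x = 345 + 495·7 = 3810, valid modulo lcm(495, 8) = 3960: x ≡ 3810 (mod 3960).
Verify against each original: 3810 mod 5 = 0, 3810 mod 11 = 4, 3810 mod 9 = 3, 3810 mod 8 = 2.

x ≡ 3810 (mod 3960).


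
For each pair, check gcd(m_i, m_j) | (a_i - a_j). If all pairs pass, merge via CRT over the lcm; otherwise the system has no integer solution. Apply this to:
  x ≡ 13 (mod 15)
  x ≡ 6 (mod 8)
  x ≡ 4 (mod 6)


Moduli 15, 8, 6 are not pairwise coprime, so CRT works modulo lcm(m_i) when all pairwise compatibility conditions hold.
Pairwise compatibility: gcd(m_i, m_j) must divide a_i - a_j for every pair.
Merge one congruence at a time:
  Start: x ≡ 13 (mod 15).
  Combine with x ≡ 6 (mod 8): gcd(15, 8) = 1; 6 - 13 = -7, which IS divisible by 1, so compatible.
    Write x = 13 + 15·t and substitute into x ≡ 6 (mod 8): 15·t ≡ 6 − 13 = -7 (mod 8).
    Reduce coefficients mod 8: 7·t ≡ 1 (mod 8).
    The inverse of 7 mod 8 is 7 (since 7·7 = 49 = 6·8 + 1), so t ≡ 7·1 = 7 ≡ 7 (mod 8).
    Then x = 13 + 15·7 = 118, valid modulo lcm(15, 8) = 120: x ≡ 118 (mod 120).
  Combine with x ≡ 4 (mod 6): gcd(120, 6) = 6; 4 - 118 = -114, which IS divisible by 6, so compatible.
    Write x = 118 + 120·t and substitute into x ≡ 4 (mod 6): 120·t ≡ 4 − 118 = -114 (mod 6).
    Divide the congruence (and modulus) by g = 6: 20·t ≡ -19 (mod 1).
    Modulo 1 every t works; take t = 0.
    Then x = 118 + 120·0 = 118, valid modulo lcm(120, 6) = 120: x ≡ 118 (mod 120).
Verify: 118 mod 15 = 13, 118 mod 8 = 6, 118 mod 6 = 4.

x ≡ 118 (mod 120).


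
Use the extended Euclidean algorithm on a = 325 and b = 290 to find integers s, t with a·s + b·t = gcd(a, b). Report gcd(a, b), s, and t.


Euclidean algorithm on (325, 290) — divide until remainder is 0:
  325 = 1 · 290 + 35
  290 = 8 · 35 + 10
  35 = 3 · 10 + 5
  10 = 2 · 5 + 0
gcd(325, 290) = 5.
Track Bezout coefficients alongside the remainders: start with r₀ = 325 = a·1 + b·0 (s = 1, t = 0) and r₁ = 290 = a·0 + b·1 (s = 0, t = 1); each new remainder r_{k+1} = r_{k-1} − q_k·r_k inherits s_{k+1} = s_{k-1} − q_k·s_k, t_{k+1} = t_{k-1} − q_k·t_k, so r_k = a·s_k + b·t_k at every step:
  q = 1: r = 35, s = 1 − 1·0 = 1, t = 0 − 1·1 = -1  (check: 325·1 + 290·(-1) = 35)
  q = 8: r = 10, s = 0 − 8·1 = -8, t = 1 − 8·(-1) = 9  (check: 325·(-8) + 290·9 = 10)
  q = 3: r = 5, s = 1 − 3·(-8) = 25, t = -1 − 3·9 = -28  (check: 325·25 + 290·(-28) = 5)
The row with r = 5 (the gcd) gives the Bezout coefficients s = 25, t = -28.
Result: 325 · (25) + 290 · (-28) = 5.

gcd(325, 290) = 5; s = 25, t = -28 (check: 325·25 + 290·(-28) = 5).


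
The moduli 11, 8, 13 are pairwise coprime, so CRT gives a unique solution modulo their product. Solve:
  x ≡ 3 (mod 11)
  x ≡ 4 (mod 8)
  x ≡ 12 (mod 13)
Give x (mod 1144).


Moduli 11, 8, 13 are pairwise coprime; by CRT there is a unique solution modulo M = 11 · 8 · 13 = 1144.
Solve pairwise, accumulating the modulus:
  Start with x ≡ 3 (mod 11).
  Combine with x ≡ 4 (mod 8): since gcd(11, 8) = 1, we get a unique residue mod 88.
    Write x = 3 + 11·t and substitute into x ≡ 4 (mod 8): 11·t ≡ 4 − 3 = 1 (mod 8).
    Reduce coefficients mod 8: 3·t ≡ 1 (mod 8).
    The inverse of 3 mod 8 is 3 (since 3·3 = 9 = 1·8 + 1), so t ≡ 3·1 = 3 ≡ 3 (mod 8).
    Then x = 3 + 11·3 = 36, valid modulo lcm(11, 8) = 88: x ≡ 36 (mod 88).
  Combine with x ≡ 12 (mod 13): since gcd(88, 13) = 1, we get a unique residue mod 1144.
    Write x = 36 + 88·t and substitute into x ≡ 12 (mod 13): 88·t ≡ 12 − 36 = -24 (mod 13).
    Reduce coefficients mod 13: 10·t ≡ 2 (mod 13).
    The inverse of 10 mod 13 is 4 (since 10·4 = 40 = 3·13 + 1), so t ≡ 4·2 = 8 ≡ 8 (mod 13).
    Then x = 36 + 88·8 = 740, valid modulo lcm(88, 13) = 1144: x ≡ 740 (mod 1144).
Verify: 740 mod 11 = 3 ✓, 740 mod 8 = 4 ✓, 740 mod 13 = 12 ✓.

x ≡ 740 (mod 1144).


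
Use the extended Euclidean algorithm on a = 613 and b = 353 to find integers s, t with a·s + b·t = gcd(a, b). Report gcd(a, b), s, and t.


Euclidean algorithm on (613, 353) — divide until remainder is 0:
  613 = 1 · 353 + 260
  353 = 1 · 260 + 93
  260 = 2 · 93 + 74
  93 = 1 · 74 + 19
  74 = 3 · 19 + 17
  19 = 1 · 17 + 2
  17 = 8 · 2 + 1
  2 = 2 · 1 + 0
gcd(613, 353) = 1.
Track Bezout coefficients alongside the remainders: start with r₀ = 613 = a·1 + b·0 (s = 1, t = 0) and r₁ = 353 = a·0 + b·1 (s = 0, t = 1); each new remainder r_{k+1} = r_{k-1} − q_k·r_k inherits s_{k+1} = s_{k-1} − q_k·s_k, t_{k+1} = t_{k-1} − q_k·t_k, so r_k = a·s_k + b·t_k at every step:
  q = 1: r = 260, s = 1 − 1·0 = 1, t = 0 − 1·1 = -1  (check: 613·1 + 353·(-1) = 260)
  q = 1: r = 93, s = 0 − 1·1 = -1, t = 1 − 1·(-1) = 2  (check: 613·(-1) + 353·2 = 93)
  q = 2: r = 74, s = 1 − 2·(-1) = 3, t = -1 − 2·2 = -5  (check: 613·3 + 353·(-5) = 74)
  q = 1: r = 19, s = -1 − 1·3 = -4, t = 2 − 1·(-5) = 7  (check: 613·(-4) + 353·7 = 19)
  q = 3: r = 17, s = 3 − 3·(-4) = 15, t = -5 − 3·7 = -26  (check: 613·15 + 353·(-26) = 17)
  q = 1: r = 2, s = -4 − 1·15 = -19, t = 7 − 1·(-26) = 33  (check: 613·(-19) + 353·33 = 2)
  q = 8: r = 1, s = 15 − 8·(-19) = 167, t = -26 − 8·33 = -290  (check: 613·167 + 353·(-290) = 1)
The row with r = 1 (the gcd) gives the Bezout coefficients s = 167, t = -290.
Result: 613 · (167) + 353 · (-290) = 1.

gcd(613, 353) = 1; s = 167, t = -290 (check: 613·167 + 353·(-290) = 1).


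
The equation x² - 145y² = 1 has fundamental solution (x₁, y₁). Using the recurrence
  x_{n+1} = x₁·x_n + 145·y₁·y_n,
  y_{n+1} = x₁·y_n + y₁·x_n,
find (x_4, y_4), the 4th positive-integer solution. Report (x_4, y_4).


Step 1: Find the fundamental solution (x₁, y₁) of x² - 145y² = 1.
  Expand √145 as a continued fraction. a₀ = ⌊√145⌋ = 12; iterate m_{k+1} = d_k·a_k − m_k, d_{k+1} = (145 − m_{k+1}²)/d_k, a_{k+1} = ⌊(a₀ + m_{k+1})/d_{k+1}⌋ (starting m₀ = 0, d₀ = 1), with convergents p_k = a_k·p_{k-1} + p_{k-2}, q_k = a_k·q_{k-1} + q_{k-2} (p₋₁ = 1, q₋₁ = 0):
  k = 0: a₀ = 12; p₀/q₀ = 12/1; p₀² − 145·q₀² = 144 − 145 = -1.
  k = 1: m = 12, d = 1, a = ⌊(12 + 12)/1⌋ = 24; p/q = (24·12 + 1)/(24·1 + 0) = 289/24; p² − 145·q² = 83521 − 83520 = 1.
  The first convergent with p² − 145·q² = 1 gives the fundamental solution (x₁, y₁) = (289, 24).
Step 2: Apply the recurrence (x_{n+1}, y_{n+1}) = (x₁x_n + 145y₁y_n, x₁y_n + y₁x_n) repeatedly.
  From (x_1, y_1) = (289, 24): x_2 = 289·289 + 145·24·24 = 167041; y_2 = 289·24 + 24·289 = 13872.
  From (x_2, y_2) = (167041, 13872): x_3 = 289·167041 + 145·24·13872 = 96549409; y_3 = 289·13872 + 24·167041 = 8017992.
  From (x_3, y_3) = (96549409, 8017992): x_4 = 289·96549409 + 145·24·8017992 = 55805391361; y_4 = 289·8017992 + 24·96549409 = 4634385504.
Step 3: Verify x_4² - 145·y_4² = 3114241704954373432321 - 3114241704954373432320 = 1 (should be 1). ✓

(x_1, y_1) = (289, 24); (x_4, y_4) = (55805391361, 4634385504).


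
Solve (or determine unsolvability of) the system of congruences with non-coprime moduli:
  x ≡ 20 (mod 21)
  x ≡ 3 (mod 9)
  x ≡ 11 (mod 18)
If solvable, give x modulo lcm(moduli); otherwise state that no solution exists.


Moduli 21, 9, 18 are not pairwise coprime, so CRT works modulo lcm(m_i) when all pairwise compatibility conditions hold.
Pairwise compatibility: gcd(m_i, m_j) must divide a_i - a_j for every pair.
Merge one congruence at a time:
  Start: x ≡ 20 (mod 21).
  Combine with x ≡ 3 (mod 9): gcd(21, 9) = 3, and 3 - 20 = -17 is NOT divisible by 3.
    ⇒ system is inconsistent (no integer solution).

No solution (the system is inconsistent).


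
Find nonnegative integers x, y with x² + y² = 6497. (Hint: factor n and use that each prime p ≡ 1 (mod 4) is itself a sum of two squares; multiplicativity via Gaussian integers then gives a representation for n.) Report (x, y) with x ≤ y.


Step 1: Factor n = 6497 = 73 · 89.
Step 2: Check the mod-4 condition on each prime factor: 73 ≡ 1 (mod 4), exponent 1; 89 ≡ 1 (mod 4), exponent 1.
All primes ≡ 3 (mod 4) appear to even exponent (or don't appear), so by the two-squares theorem n IS expressible as a sum of two squares.
Step 3: Build a representation. Here n = 73 · 89 is a product of primes ≡ 1 (mod 4). Each prime p ≡ 1 (mod 4) is itself a sum of two squares; find a² by testing p − a² for a perfect square:
  73: 73 − 1² = 72, 73 − 2² = 69, 73 − 3² = 64 = 8² ⇒ 73 = 3² + 8².
  89: 89 − 1² = 88, 89 − 2² = 85, 89 − 3² = 80, 89 − 4² = 73, 89 − 5² = 64 = 8² ⇒ 89 = 5² + 8².
  Combine using the Brahmagupta–Fibonacci identity (a² + b²)(c² + d²) = (ac − bd)² + (ad + bc)² = (ac + bd)² + (ad − bc)²:
  73 · 89 = 6497: from (3² + 8²)(5² + 8²), take (3·5 − 8·8, 3·8 + 8·5) = (15 − 64, 24 + 40) = (-49, 64); dropping signs (only squares matter) gives (49, 64); check 49² + 64² = 2401 + 4096 = 6497 ✓.
Step 4: Order so x ≤ y and verify: 49² + 64² = 2401 + 4096 = 6497 = n. ✓

n = 6497 = 49² + 64² (one valid representation with x ≤ y).


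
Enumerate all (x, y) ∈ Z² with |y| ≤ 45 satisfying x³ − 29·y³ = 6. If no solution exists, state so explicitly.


The equation is x³ - 29y³ = 6. For fixed y, x³ = 29·y³ + 6, so a solution requires the RHS to be a perfect cube.
Strategy: iterate y from -45 to 45, compute RHS = 29·y³ + 6, and check whether it is a (positive or negative) perfect cube.
Check small values of y:
  y = 0: RHS = 6 is not a perfect cube.
  y = 1: RHS = 35 is not a perfect cube.
  y = -1: RHS = -23 is not a perfect cube.
  y = 2: RHS = 238 is not a perfect cube.
  y = -2: RHS = -226 is not a perfect cube.
  y = 3: RHS = 789 is not a perfect cube.
  y = -3: RHS = -777 is not a perfect cube.
Continuing the search up to |y| = 45 finds no solutions either.
No (x, y) in the scanned range satisfies the equation.

No integer solutions with |y| ≤ 45.


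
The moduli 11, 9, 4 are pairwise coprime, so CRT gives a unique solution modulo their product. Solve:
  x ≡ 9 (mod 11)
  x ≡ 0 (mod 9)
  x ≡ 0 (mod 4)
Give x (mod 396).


Moduli 11, 9, 4 are pairwise coprime; by CRT there is a unique solution modulo M = 11 · 9 · 4 = 396.
Solve pairwise, accumulating the modulus:
  Start with x ≡ 9 (mod 11).
  Combine with x ≡ 0 (mod 9): since gcd(11, 9) = 1, we get a unique residue mod 99.
    Write x = 9 + 11·t and substitute into x ≡ 0 (mod 9): 11·t ≡ 0 − 9 = -9 (mod 9).
    Reduce coefficients mod 9: 2·t ≡ 0 (mod 9).
    The inverse of 2 mod 9 is 5 (since 2·5 = 10 = 1·9 + 1), so t ≡ 5·0 = 0 ≡ 0 (mod 9).
    Then x = 9 + 11·0 = 9, valid modulo lcm(11, 9) = 99: x ≡ 9 (mod 99).
  Combine with x ≡ 0 (mod 4): since gcd(99, 4) = 1, we get a unique residue mod 396.
    Write x = 9 + 99·t and substitute into x ≡ 0 (mod 4): 99·t ≡ 0 − 9 = -9 (mod 4).
    Reduce coefficients mod 4: 3·t ≡ 3 (mod 4).
    The inverse of 3 mod 4 is 3 (since 3·3 = 9 = 2·4 + 1), so t ≡ 3·3 = 9 ≡ 1 (mod 4).
    Then x = 9 + 99·1 = 108, valid modulo lcm(99, 4) = 396: x ≡ 108 (mod 396).
Verify: 108 mod 11 = 9 ✓, 108 mod 9 = 0 ✓, 108 mod 4 = 0 ✓.

x ≡ 108 (mod 396).
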